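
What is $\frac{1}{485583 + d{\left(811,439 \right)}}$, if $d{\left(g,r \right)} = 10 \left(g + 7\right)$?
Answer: $\frac{1}{493763} \approx 2.0253 \cdot 10^{-6}$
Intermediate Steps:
$d{\left(g,r \right)} = 70 + 10 g$ ($d{\left(g,r \right)} = 10 \left(7 + g\right) = 70 + 10 g$)
$\frac{1}{485583 + d{\left(811,439 \right)}} = \frac{1}{485583 + \left(70 + 10 \cdot 811\right)} = \frac{1}{485583 + \left(70 + 8110\right)} = \frac{1}{485583 + 8180} = \frac{1}{493763}$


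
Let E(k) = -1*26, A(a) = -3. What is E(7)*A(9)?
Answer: 78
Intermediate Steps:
E(k) = -26
E(7)*A(9) = -26*(-3) = 78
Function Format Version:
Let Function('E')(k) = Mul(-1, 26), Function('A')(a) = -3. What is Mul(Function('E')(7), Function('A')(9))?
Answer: 78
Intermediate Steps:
Function('E')(k) = -26
Mul(Function('E')(7), Function('A')(9)) = Mul(-26, -3) = 78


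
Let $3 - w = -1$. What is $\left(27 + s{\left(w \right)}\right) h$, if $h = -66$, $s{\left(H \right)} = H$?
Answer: $-2046$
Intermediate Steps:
$w = 4$ ($w = 3 - -1 = 3 + 1 = 4$)
$\left(27 + s{\left(w \right)}\right) h = \left(27 + 4\right) \left(-66\right) = 31 \left(-66\right) = -2046$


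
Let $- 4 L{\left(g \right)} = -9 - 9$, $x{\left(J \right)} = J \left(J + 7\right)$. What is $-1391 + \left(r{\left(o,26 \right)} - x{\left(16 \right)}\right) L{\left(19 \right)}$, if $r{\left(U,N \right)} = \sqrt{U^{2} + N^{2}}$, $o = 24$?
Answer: $-3047 + 9 \sqrt{313} \approx -2887.8$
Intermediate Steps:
$r{\left(U,N \right)} = \sqrt{N^{2} + U^{2}}$
$x{\left(J \right)} = J \left(7 + J\right)$
$L{\left(g \right)} = \frac{9}{2}$ ($L{\left(g \right)} = - \frac{-9 - 9}{4} = \left(- \frac{1}{4}\right) \left(-18\right) = \frac{9}{2}$)
$-1391 + \left(r{\left(o,26 \right)} - x{\left(16 \right)}\right) L{\left(19 \right)} = -1391 + \left(\sqrt{26^{2} + 24^{2}} - 16 \left(7 + 16\right)\right) \frac{9}{2} = -1391 + \left(\sqrt{676 + 576} - 16 \cdot 23\right) \frac{9}{2} = -1391 + \left(\sqrt{1252} - 368\right) \frac{9}{2} = -1391 + \left(2 \sqrt{313} - 368\right) \frac{9}{2} = -1391 + \left(-368 + 2 \sqrt{313}\right) \frac{9}{2} = -1391 - \left(1656 - 9 \sqrt{313}\right) = -3047 + 9 \sqrt{313}$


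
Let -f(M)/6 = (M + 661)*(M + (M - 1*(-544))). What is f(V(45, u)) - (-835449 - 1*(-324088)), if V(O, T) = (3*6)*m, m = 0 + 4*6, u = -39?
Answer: -8722303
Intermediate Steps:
m = 24 (m = 0 + 24 = 24)
V(O, T) = 432 (V(O, T) = (3*6)*24 = 18*24 = 432)
f(M) = -6*(544 + 2*M)*(661 + M) (f(M) = -6*(M + 661)*(M + (M - 1*(-544))) = -6*(661 + M)*(M + (M + 544)) = -6*(661 + M)*(M + (544 + M)) = -6*(661 + M)*(544 + 2*M) = -6*(544 + 2*M)*(661 + M))
f(V(45, u)) - (-835449 - 1*(-324088)) = (-2157504 - 11196*432 - 12*432²) - (-835449 - 1*(-324088)) = (-2157504 - 4836672 - 12*186624) - (-835449 + 324088) = (-2157504 - 4836672 - 2239488) - 1*(-511361) = -9233664 + 511361 = -8722303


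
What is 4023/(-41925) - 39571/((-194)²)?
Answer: -603474601/525963100 ≈ -1.1474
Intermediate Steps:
4023/(-41925) - 39571/((-194)²) = 4023*(-1/41925) - 39571/37636 = -1341/13975 - 39571*1/37636 = -1341/13975 - 39571/37636 = -603474601/525963100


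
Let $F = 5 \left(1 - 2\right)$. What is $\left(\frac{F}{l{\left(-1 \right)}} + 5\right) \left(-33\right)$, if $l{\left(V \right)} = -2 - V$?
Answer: $-330$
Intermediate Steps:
$F = -5$ ($F = 5 \left(-1\right) = -5$)
$\left(\frac{F}{l{\left(-1 \right)}} + 5\right) \left(-33\right) = \left(- \frac{5}{-2 - -1} + 5\right) \left(-33\right) = \left(- \frac{5}{-2 + 1} + 5\right) \left(-33\right) = \left(- \frac{5}{-1} + 5\right) \left(-33\right) = \left(\left(-5\right) \left(-1\right) + 5\right) \left(-33\right) = \left(5 + 5\right) \left(-33\right) = 10 \left(-33\right) = -330$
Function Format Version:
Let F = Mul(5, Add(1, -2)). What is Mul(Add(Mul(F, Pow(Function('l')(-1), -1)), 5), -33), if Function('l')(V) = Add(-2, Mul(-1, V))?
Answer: -330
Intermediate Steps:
F = -5 (F = Mul(5, -1) = -5)
Mul(Add(Mul(F, Pow(Function('l')(-1), -1)), 5), -33) = Mul(Add(Mul(-5, Pow(Add(-2, Mul(-1, -1)), -1)), 5), -33) = Mul(Add(Mul(-5, Pow(Add(-2, 1), -1)), 5), -33) = Mul(Add(Mul(-5, Pow(-1, -1)), 5), -33) = Mul(Add(Mul(-5, -1), 5), -33) = Mul(Add(5, 5), -33) = Mul(10, -33) = -330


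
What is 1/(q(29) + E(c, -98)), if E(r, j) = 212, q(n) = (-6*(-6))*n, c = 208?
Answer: 1/1256 ≈ 0.00079618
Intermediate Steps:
q(n) = 36*n
1/(q(29) + E(c, -98)) = 1/(36*29 + 212) = 1/(1044 + 212) = 1/1256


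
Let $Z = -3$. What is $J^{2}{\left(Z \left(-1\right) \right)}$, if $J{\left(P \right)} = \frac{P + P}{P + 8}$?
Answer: $\frac{36}{121} \approx 0.29752$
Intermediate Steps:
$J{\left(P \right)} = \frac{2 P}{8 + P}$
$J^{2}{\left(Z \left(-1\right) \right)} = \left(\frac{2 \left(\left(-3\right) \left(-1\right)\right)}{8 - -3}\right)^{2} = \left(2 \cdot 3 \frac{1}{8 + 3}\right)^{2} = \left(2 \cdot 3 \cdot \frac{1}{11}\right)^{2} = \left(\frac{6}{11}\right)^{2} = \frac{36}{121}$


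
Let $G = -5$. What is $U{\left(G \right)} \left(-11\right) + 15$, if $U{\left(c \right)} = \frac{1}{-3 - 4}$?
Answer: $\frac{116}{7} \approx 16.571$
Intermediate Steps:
$U{\left(c \right)} = - \frac{1}{7}$ ($U{\left(c \right)} = \frac{1}{-7} = - \frac{1}{7}$)
$U{\left(G \right)} \left(-11\right) + 15 = \left(- \frac{1}{7}\right) \left(-11\right) + 15 = \frac{11}{7} + 15 = \frac{116}{7}$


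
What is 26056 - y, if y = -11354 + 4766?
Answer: 32644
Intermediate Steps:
y = -6588
26056 - y = 26056 - 1*(-6588) = 26056 + 6588 = 32644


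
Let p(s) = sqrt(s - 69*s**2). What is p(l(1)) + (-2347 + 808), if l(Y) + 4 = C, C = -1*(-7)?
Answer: -1539 + I*sqrt(618) ≈ -1539.0 + 24.86*I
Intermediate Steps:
C = 7
l(Y) = 3 (l(Y) = -4 + 7 = 3)
p(l(1)) + (-2347 + 808) = sqrt(3*(1 - 69*3)) + (-2347 + 808) = sqrt(3*(1 - 207)) - 1539 = sqrt(3*(-206)) - 1539 = sqrt(-618) - 1539 = I*sqrt(618) - 1539 = -1539 + I*sqrt(618)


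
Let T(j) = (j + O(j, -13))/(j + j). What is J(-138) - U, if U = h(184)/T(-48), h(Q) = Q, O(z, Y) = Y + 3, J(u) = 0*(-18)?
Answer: -8832/29 ≈ -304.55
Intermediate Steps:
J(u) = 0
O(z, Y) = 3 + Y
T(j) = (-10 + j)/(2*j) (T(j) = (j + (3 - 13))/(j + j) = (j - 10)/((2*j)) = (-10 + j)*(1/(2*j)) = (-10 + j)/(2*j))
U = 8832/29 (U = 184/(((½)*(-10 - 48)/(-48))) = 184/(((½)*(-1/48)*(-58))) = 184/(29/48) = 184*(48/29) = 8832/29 ≈ 304.55)
J(-138) - U = 0 - 1*8832/29 = 0 - 8832/29 = -8832/29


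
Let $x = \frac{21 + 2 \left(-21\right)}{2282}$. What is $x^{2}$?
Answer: $\frac{9}{106276} \approx 8.4685 \cdot 10^{-5}$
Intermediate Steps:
$x = - \frac{3}{326}$ ($x = \left(21 - 42\right) \frac{1}{2282} = \left(-21\right) \frac{1}{2282} = - \frac{3}{326} \approx -0.0092025$)
$x^{2} = \left(- \frac{3}{326}\right)^{2} = \frac{9}{106276}$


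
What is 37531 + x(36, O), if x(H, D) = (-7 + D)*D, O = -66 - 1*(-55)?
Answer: 37729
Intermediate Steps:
O = -11 (O = -66 + 55 = -11)
x(H, D) = D*(-7 + D)
37531 + x(36, O) = 37531 - 11*(-7 - 11) = 37531 - 11*(-18) = 37531 + 198 = 37729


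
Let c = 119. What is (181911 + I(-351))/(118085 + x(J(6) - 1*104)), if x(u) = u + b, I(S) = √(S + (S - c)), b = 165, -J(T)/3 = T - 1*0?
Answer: 60637/39376 + I*√821/118128 ≈ 1.5399 + 0.00024256*I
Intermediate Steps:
J(T) = -3*T (J(T) = -3*(T - 1*0) = -3*(T + 0) = -3*T)
I(S) = √(-119 + 2*S) (I(S) = √(S + (S - 1*119)) = √(S + (S - 119)) = √(S + (-119 + S)) = √(-119 + 2*S))
x(u) = 165 + u (x(u) = u + 165 = 165 + u)
(181911 + I(-351))/(118085 + x(J(6) - 1*104)) = (181911 + √(-119 + 2*(-351)))/(118085 + (165 + (-3*6 - 1*104))) = (181911 + √(-119 - 702))/(118085 + (165 + (-18 - 104))) = (181911 + √(-821))/(118085 + (165 - 122)) = (181911 + I*√821)/(118085 + 43) = (181911 + I*√821)/118128 = (181911 + I*√821)*(1/118128) = 60637/39376 + I*√821/118128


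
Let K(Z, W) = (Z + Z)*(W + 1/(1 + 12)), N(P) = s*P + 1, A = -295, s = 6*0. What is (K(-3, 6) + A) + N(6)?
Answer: -4296/13 ≈ -330.46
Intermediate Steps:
s = 0
N(P) = 1 (N(P) = 0*P + 1 = 0 + 1 = 1)
K(Z, W) = 2*Z*(1/13 + W) (K(Z, W) = (2*Z)*(W + 1/13) = (2*Z)*(1/13 + W) = 2*Z*(1/13 + W))
(K(-3, 6) + A) + N(6) = ((2/13)*(-3)*(1 + 13*6) - 295) + 1 = ((2/13)*(-3)*(1 + 78) - 295) + 1 = ((2/13)*(-3)*79 - 295) + 1 = (-474/13 - 295) + 1 = -4309/13 + 1 = -4296/13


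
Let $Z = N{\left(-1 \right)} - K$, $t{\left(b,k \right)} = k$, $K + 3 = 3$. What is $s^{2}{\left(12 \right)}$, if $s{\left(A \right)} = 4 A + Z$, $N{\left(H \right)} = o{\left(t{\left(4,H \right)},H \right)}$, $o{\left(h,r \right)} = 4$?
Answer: $2704$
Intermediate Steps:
$K = 0$ ($K = -3 + 3 = 0$)
$N{\left(H \right)} = 4$
$Z = 4$ ($Z = 4 - 0 = 4 + 0 = 4$)
$s{\left(A \right)} = 4 + 4 A$ ($s{\left(A \right)} = 4 A + 4 = 4 + 4 A$)
$s^{2}{\left(12 \right)} = \left(4 + 4 \cdot 12\right)^{2} = \left(4 + 48\right)^{2} = 52^{2} = 2704$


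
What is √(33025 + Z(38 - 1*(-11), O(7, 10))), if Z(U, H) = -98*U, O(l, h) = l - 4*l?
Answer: 13*√167 ≈ 168.00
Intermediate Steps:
O(l, h) = -3*l
√(33025 + Z(38 - 1*(-11), O(7, 10))) = √(33025 - 98*(38 - 1*(-11))) = √(33025 - 98*(38 + 11)) = √(33025 - 98*49) = √(33025 - 4802) = √28223 = 13*√167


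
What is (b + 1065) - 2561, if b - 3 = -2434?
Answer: -3927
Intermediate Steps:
b = -2431 (b = 3 - 2434 = -2431)
(b + 1065) - 2561 = (-2431 + 1065) - 2561 = -1366 - 2561 = -3927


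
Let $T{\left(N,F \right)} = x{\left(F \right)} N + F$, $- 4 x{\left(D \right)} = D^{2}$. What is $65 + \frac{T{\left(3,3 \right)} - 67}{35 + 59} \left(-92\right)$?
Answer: $\frac{12619}{94} \approx 134.24$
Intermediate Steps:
$x{\left(D \right)} = - \frac{D^{2}}{4}$
$T{\left(N,F \right)} = F - \frac{N F^{2}}{4}$ ($T{\left(N,F \right)} = - \frac{F^{2}}{4} N + F = - \frac{N F^{2}}{4} + F = F - \frac{N F^{2}}{4}$)
$65 + \frac{T{\left(3,3 \right)} - 67}{35 + 59} \left(-92\right) = 65 + \frac{\frac{1}{4} \cdot 3 \left(4 - 3 \cdot 3\right) - 67}{35 + 59} \left(-92\right) = 65 + \frac{\frac{1}{4} \cdot 3 \left(4 - 9\right) - 67}{94} \left(-92\right) = 65 + \left(\frac{1}{4} \cdot 3 \left(-5\right) - 67\right) \frac{1}{94} \left(-92\right) = 65 + \left(- \frac{15}{4} - 67\right) \frac{1}{94} \left(-92\right) = 65 + \left(- \frac{283}{4}\right) \frac{1}{94} \left(-92\right) = 65 - - \frac{6509}{94} = 65 + \frac{6509}{94} = \frac{12619}{94}$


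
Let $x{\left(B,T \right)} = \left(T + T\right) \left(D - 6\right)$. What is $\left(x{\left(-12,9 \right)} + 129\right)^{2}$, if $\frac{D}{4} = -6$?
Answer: $168921$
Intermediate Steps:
$D = -24$ ($D = 4 \left(-6\right) = -24$)
$x{\left(B,T \right)} = - 60 T$ ($x{\left(B,T \right)} = \left(T + T\right) \left(-24 - 6\right) = 2 T \left(-30\right) = - 60 T$)
$\left(x{\left(-12,9 \right)} + 129\right)^{2} = \left(\left(-60\right) 9 + 129\right)^{2} = \left(-540 + 129\right)^{2} = \left(-411\right)^{2} = 168921$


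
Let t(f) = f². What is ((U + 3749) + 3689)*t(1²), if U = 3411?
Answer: 10849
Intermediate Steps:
((U + 3749) + 3689)*t(1²) = ((3411 + 3749) + 3689)*(1²)² = (7160 + 3689)*1² = 10849*1 = 10849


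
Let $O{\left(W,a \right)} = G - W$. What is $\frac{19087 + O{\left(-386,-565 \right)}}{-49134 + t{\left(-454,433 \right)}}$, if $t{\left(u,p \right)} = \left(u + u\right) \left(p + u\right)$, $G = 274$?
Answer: $- \frac{19747}{30066} \approx -0.65679$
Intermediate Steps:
$O{\left(W,a \right)} = 274 - W$
$t{\left(u,p \right)} = 2 u \left(p + u\right)$
$\frac{19087 + O{\left(-386,-565 \right)}}{-49134 + t{\left(-454,433 \right)}} = \frac{19087 + \left(274 - -386\right)}{-49134 + 2 \left(-454\right) \left(433 - 454\right)} = \frac{19087 + \left(274 + 386\right)}{-49134 + 2 \left(-454\right) \left(-21\right)} = \frac{19087 + 660}{-49134 + 19068} = \frac{19747}{-30066} = 19747 \left(- \frac{1}{30066}\right) = - \frac{19747}{30066}$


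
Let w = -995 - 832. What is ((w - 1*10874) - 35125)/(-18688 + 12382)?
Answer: 7971/1051 ≈ 7.5842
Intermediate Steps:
w = -1827
((w - 1*10874) - 35125)/(-18688 + 12382) = ((-1827 - 1*10874) - 35125)/(-18688 + 12382) = ((-1827 - 10874) - 35125)/(-6306) = (-12701 - 35125)*(-1/6306) = -47826*(-1/6306) = 7971/1051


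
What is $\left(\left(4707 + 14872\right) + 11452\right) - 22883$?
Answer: $8148$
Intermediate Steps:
$\left(\left(4707 + 14872\right) + 11452\right) - 22883 = \left(19579 + 11452\right) - 22883 = 31031 - 22883 = 8148$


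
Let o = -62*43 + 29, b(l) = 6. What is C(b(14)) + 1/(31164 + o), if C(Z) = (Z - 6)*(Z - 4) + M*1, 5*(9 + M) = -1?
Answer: -1312237/142635 ≈ -9.2000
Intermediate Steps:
M = -46/5 (M = -9 + (1/5)*(-1) = -9 - 1/5 = -46/5 ≈ -9.2000)
o = -2637 (o = -2666 + 29 = -2637)
C(Z) = -46/5 + (-6 + Z)*(-4 + Z) (C(Z) = (Z - 6)*(Z - 4) - 46/5*1 = (-6 + Z)*(-4 + Z) - 46/5 = -46/5 + (-6 + Z)*(-4 + Z))
C(b(14)) + 1/(31164 + o) = (74/5 + 6**2 - 10*6) + 1/(31164 - 2637) = (74/5 + 36 - 60) + 1/28527 = -46/5 + 1/28527 = -1312237/142635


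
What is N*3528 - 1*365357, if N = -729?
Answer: -2937269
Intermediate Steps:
N*3528 - 1*365357 = -729*3528 - 1*365357 = -2571912 - 365357 = -2937269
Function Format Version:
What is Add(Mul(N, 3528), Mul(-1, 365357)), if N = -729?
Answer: -2937269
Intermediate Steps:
Add(Mul(N, 3528), Mul(-1, 365357)) = Add(Mul(-729, 3528), Mul(-1, 365357)) = Add(-2571912, -365357) = -2937269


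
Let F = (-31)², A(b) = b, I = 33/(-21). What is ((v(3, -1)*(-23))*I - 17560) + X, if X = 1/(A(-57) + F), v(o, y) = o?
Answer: -110433537/6328 ≈ -17452.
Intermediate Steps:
I = -11/7 (I = 33*(-1/21) = -11/7 ≈ -1.5714)
F = 961
X = 1/904 (X = 1/(-57 + 961) = 1/904 ≈ 0.0011062)
((v(3, -1)*(-23))*I - 17560) + X = ((3*(-23))*(-11/7) - 17560) + 1/904 = (-69*(-11/7) - 17560) + 1/904 = (759/7 - 17560) + 1/904 = -122161/7 + 1/904 = -110433537/6328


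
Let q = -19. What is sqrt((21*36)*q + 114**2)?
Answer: 6*I*sqrt(38) ≈ 36.987*I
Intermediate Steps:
sqrt((21*36)*q + 114**2) = sqrt((21*36)*(-19) + 114**2) = sqrt(756*(-19) + 12996) = sqrt(-14364 + 12996) = sqrt(-1368) = 6*I*sqrt(38)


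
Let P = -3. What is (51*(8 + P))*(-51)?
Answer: -13005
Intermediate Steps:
(51*(8 + P))*(-51) = (51*(8 - 3))*(-51) = (51*5)*(-51) = 255*(-51) = -13005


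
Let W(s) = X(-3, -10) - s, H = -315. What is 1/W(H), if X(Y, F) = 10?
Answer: 1/325 ≈ 0.0030769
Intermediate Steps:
W(s) = 10 - s
1/W(H) = 1/(10 - 1*(-315)) = 1/(10 + 315) = 1/325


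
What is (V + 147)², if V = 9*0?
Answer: 21609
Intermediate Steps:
V = 0
(V + 147)² = (0 + 147)² = 147² = 21609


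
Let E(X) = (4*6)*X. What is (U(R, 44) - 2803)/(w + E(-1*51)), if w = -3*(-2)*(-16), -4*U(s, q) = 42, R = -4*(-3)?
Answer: 5627/2640 ≈ 2.1314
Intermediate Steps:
R = 12
E(X) = 24*X
U(s, q) = -21/2 (U(s, q) = -¼*42 = -21/2)
w = -96 (w = 6*(-16) = -96)
(U(R, 44) - 2803)/(w + E(-1*51)) = (-21/2 - 2803)/(-96 + 24*(-1*51)) = -5627/(2*(-96 + 24*(-51))) = -5627/(2*(-96 - 1224)) = -5627/2/(-1320) = -5627/2*(-1/1320) = 5627/2640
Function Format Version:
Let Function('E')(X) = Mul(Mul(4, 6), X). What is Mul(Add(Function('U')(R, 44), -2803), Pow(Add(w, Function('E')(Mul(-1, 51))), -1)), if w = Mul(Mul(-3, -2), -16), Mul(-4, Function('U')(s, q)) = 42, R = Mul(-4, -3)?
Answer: Rational(5627, 2640) ≈ 2.1314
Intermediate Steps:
R = 12
Function('E')(X) = Mul(24, X)
Function('U')(s, q) = Rational(-21, 2) (Function('U')(s, q) = Mul(Rational(-1, 4), 42) = Rational(-21, 2))
w = -96 (w = Mul(6, -16) = -96)
Mul(Add(Function('U')(R, 44), -2803), Pow(Add(w, Function('E')(Mul(-1, 51))), -1)) = Mul(Add(Rational(-21, 2), -2803), Pow(Add(-96, Mul(24, Mul(-1, 51))), -1)) = Mul(Rational(-5627, 2), Pow(Add(-96, Mul(24, -51)), -1)) = Mul(Rational(-5627, 2), Pow(Add(-96, -1224), -1)) = Mul(Rational(-5627, 2), Pow(-1320, -1)) = Mul(Rational(-5627, 2), Rational(-1, 1320)) = Rational(5627, 2640)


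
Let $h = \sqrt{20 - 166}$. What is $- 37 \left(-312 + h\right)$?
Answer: $11544 - 37 i \sqrt{146} \approx 11544.0 - 447.07 i$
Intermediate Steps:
$h = i \sqrt{146}$ ($h = \sqrt{-146} = i \sqrt{146} \approx 12.083 i$)
$- 37 \left(-312 + h\right) = - 37 \left(-312 + i \sqrt{146}\right) = 11544 - 37 i \sqrt{146}$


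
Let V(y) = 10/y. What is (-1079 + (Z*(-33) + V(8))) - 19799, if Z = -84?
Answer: -72419/4 ≈ -18105.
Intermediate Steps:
(-1079 + (Z*(-33) + V(8))) - 19799 = (-1079 + (-84*(-33) + 10/8)) - 19799 = (-1079 + (2772 + 10*(⅛))) - 19799 = (-1079 + (2772 + 5/4)) - 19799 = (-1079 + 11093/4) - 19799 = 6777/4 - 19799 = -72419/4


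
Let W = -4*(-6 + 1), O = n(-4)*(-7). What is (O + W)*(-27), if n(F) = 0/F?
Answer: -540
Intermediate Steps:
n(F) = 0
O = 0 (O = 0*(-7) = 0)
W = 20 (W = -4*(-5) = 20)
(O + W)*(-27) = (0 + 20)*(-27) = 20*(-27) = -540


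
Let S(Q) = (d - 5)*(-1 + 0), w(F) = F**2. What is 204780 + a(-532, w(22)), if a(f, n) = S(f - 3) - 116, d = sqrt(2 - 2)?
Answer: 204669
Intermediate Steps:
d = 0 (d = sqrt(0) = 0)
S(Q) = 5 (S(Q) = (0 - 5)*(-1 + 0) = -5*(-1) = 5)
a(f, n) = -111 (a(f, n) = 5 - 116 = -111)
204780 + a(-532, w(22)) = 204780 - 111 = 204669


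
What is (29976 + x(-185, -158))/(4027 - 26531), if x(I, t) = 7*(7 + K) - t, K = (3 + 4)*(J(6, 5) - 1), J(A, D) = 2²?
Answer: -15165/11252 ≈ -1.3478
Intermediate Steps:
J(A, D) = 4
K = 21 (K = (3 + 4)*(4 - 1) = 7*3 = 21)
x(I, t) = 196 - t (x(I, t) = 7*(7 + 21) - t = 7*28 - t = 196 - t)
(29976 + x(-185, -158))/(4027 - 26531) = (29976 + (196 - 1*(-158)))/(4027 - 26531) = (29976 + (196 + 158))/(-22504) = (29976 + 354)*(-1/22504) = 30330*(-1/22504) = -15165/11252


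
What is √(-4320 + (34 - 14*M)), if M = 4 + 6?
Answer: I*√4426 ≈ 66.528*I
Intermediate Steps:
M = 10
√(-4320 + (34 - 14*M)) = √(-4320 + (34 - 14*10)) = √(-4320 + (34 - 140)) = √(-4320 - 106) = √(-4426) = I*√4426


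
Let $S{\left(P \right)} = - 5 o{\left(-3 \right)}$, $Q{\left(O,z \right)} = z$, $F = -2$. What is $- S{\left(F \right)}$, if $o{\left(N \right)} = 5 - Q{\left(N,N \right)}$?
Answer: $40$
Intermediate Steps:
$o{\left(N \right)} = 5 - N$
$S{\left(P \right)} = -40$ ($S{\left(P \right)} = - 5 \left(5 - -3\right) = - 5 \left(5 + 3\right) = \left(-5\right) 8 = -40$)
$- S{\left(F \right)} = \left(-1\right) \left(-40\right) = 40$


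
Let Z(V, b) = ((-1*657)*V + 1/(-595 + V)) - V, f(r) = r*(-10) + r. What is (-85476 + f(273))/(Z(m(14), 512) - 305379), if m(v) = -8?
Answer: 53023599/180969346 ≈ 0.29300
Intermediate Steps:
f(r) = -9*r (f(r) = -10*r + r = -9*r)
Z(V, b) = 1/(-595 + V) - 658*V (Z(V, b) = (-657*V + 1/(-595 + V)) - V = (1/(-595 + V) - 657*V) - V = 1/(-595 + V) - 658*V)
(-85476 + f(273))/(Z(m(14), 512) - 305379) = (-85476 - 9*273)/((1 - 658*(-8)² + 391510*(-8))/(-595 - 8) - 305379) = (-85476 - 2457)/((1 - 658*64 - 3132080)/(-603) - 305379) = -87933/(-(1 - 42112 - 3132080)/603 - 305379) = -87933/(-1/603*(-3174191) - 305379) = -87933/(3174191/603 - 305379) = -87933/(-180969346/603) = -87933*(-603/180969346) = 53023599/180969346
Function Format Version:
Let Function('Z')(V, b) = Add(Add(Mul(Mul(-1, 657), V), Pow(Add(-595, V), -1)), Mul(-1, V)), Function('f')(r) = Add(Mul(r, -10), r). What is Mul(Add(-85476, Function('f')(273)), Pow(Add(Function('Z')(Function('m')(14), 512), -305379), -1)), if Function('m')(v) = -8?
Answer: Rational(53023599, 180969346) ≈ 0.29300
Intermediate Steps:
Function('f')(r) = Mul(-9, r) (Function('f')(r) = Add(Mul(-10, r), r) = Mul(-9, r))
Function('Z')(V, b) = Add(Pow(Add(-595, V), -1), Mul(-658, V)) (Function('Z')(V, b) = Add(Add(Mul(-657, V), Pow(Add(-595, V), -1)), Mul(-1, V)) = Add(Add(Pow(Add(-595, V), -1), Mul(-657, V)), Mul(-1, V)) = Add(Pow(Add(-595, V), -1), Mul(-658, V)))
Mul(Add(-85476, Function('f')(273)), Pow(Add(Function('Z')(Function('m')(14), 512), -305379), -1)) = Mul(Add(-85476, Mul(-9, 273)), Pow(Add(Mul(Pow(Add(-595, -8), -1), Add(1, Mul(-658, Pow(-8, 2)), Mul(391510, -8))), -305379), -1)) = Mul(Add(-85476, -2457), Pow(Add(Mul(Pow(-603, -1), Add(1, Mul(-658, 64), -3132080)), -305379), -1)) = Mul(-87933, Pow(Add(Mul(Rational(-1, 603), Add(1, -42112, -3132080)), -305379), -1)) = Mul(-87933, Pow(Add(Mul(Rational(-1, 603), -3174191), -305379), -1)) = Mul(-87933, Pow(Add(Rational(3174191, 603), -305379), -1)) = Mul(-87933, Pow(Rational(-180969346, 603), -1)) = Mul(-87933, Rational(-603, 180969346)) = Rational(53023599, 180969346)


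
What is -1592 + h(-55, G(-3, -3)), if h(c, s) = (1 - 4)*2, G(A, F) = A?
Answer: -1598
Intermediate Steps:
h(c, s) = -6 (h(c, s) = -3*2 = -6)
-1592 + h(-55, G(-3, -3)) = -1592 - 6 = -1598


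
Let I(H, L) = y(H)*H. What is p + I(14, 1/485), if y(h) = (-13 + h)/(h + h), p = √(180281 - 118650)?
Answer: ½ + √61631 ≈ 248.76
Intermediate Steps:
p = √61631 ≈ 248.26
y(h) = (-13 + h)/(2*h) (y(h) = (-13 + h)/((2*h)) = (-13 + h)*(1/(2*h)) = (-13 + h)/(2*h))
I(H, L) = -13/2 + H/2 (I(H, L) = ((-13 + H)/(2*H))*H = -13/2 + H/2)
p + I(14, 1/485) = √61631 + (-13/2 + (½)*14) = √61631 + (-13/2 + 7) = √61631 + ½ = ½ + √61631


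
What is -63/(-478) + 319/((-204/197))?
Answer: -15013051/48756 ≈ -307.92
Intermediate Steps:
-63/(-478) + 319/((-204/197)) = -63*(-1/478) + 319/((-204*1/197)) = 63/478 + 319/(-204/197) = 63/478 + 319*(-197/204) = 63/478 - 62843/204 = -15013051/48756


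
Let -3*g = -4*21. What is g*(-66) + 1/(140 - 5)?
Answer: -249479/135 ≈ -1848.0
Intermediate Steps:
g = 28 (g = -(-4)*21/3 = -1/3*(-84) = 28)
g*(-66) + 1/(140 - 5) = 28*(-66) + 1/(140 - 5) = -1848 + 1/135 = -249479/135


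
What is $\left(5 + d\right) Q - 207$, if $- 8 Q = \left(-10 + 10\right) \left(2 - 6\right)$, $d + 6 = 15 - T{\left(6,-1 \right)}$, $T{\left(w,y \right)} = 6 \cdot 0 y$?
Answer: $-207$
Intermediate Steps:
$T{\left(w,y \right)} = 0$ ($T{\left(w,y \right)} = 0 y = 0$)
$d = 9$ ($d = -6 + \left(15 - 0\right) = -6 + \left(15 + 0\right) = -6 + 15 = 9$)
$Q = 0$ ($Q = - \frac{\left(-10 + 10\right) \left(2 - 6\right)}{8} = - \frac{0 \left(-4\right)}{8} = \left(- \frac{1}{8}\right) 0 = 0$)
$\left(5 + d\right) Q - 207 = \left(5 + 9\right) 0 - 207 = 14 \cdot 0 - 207 = 0 - 207 = -207$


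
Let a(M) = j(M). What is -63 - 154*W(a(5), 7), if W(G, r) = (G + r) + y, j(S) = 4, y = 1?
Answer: -1911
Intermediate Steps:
a(M) = 4
W(G, r) = 1 + G + r (W(G, r) = (G + r) + 1 = 1 + G + r)
-63 - 154*W(a(5), 7) = -63 - 154*(1 + 4 + 7) = -63 - 154*12 = -63 - 1848 = -1911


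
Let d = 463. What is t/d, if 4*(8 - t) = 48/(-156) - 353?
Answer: 5009/24076 ≈ 0.20805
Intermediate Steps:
t = 5009/52 (t = 8 - (48/(-156) - 353)/4 = 8 - (48*(-1/156) - 353)/4 = 8 - (-4/13 - 353)/4 = 8 - ¼*(-4593/13) = 8 + 4593/52 = 5009/52 ≈ 96.327)
t/d = (5009/52)/463 = (5009/52)*(1/463) = 5009/24076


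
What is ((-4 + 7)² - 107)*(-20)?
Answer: 1960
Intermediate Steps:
((-4 + 7)² - 107)*(-20) = (3² - 107)*(-20) = (9 - 107)*(-20) = -98*(-20) = 1960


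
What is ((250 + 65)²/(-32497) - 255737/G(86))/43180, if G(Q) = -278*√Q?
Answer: -19845/280644092 + 255737*√86/1032347440 ≈ 0.0022266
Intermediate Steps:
((250 + 65)²/(-32497) - 255737/G(86))/43180 = ((250 + 65)²/(-32497) - 255737*(-√86/23908))/43180 = (315²*(-1/32497) - (-255737)*√86/23908)*(1/43180) = (99225*(-1/32497) + 255737*√86/23908)*(1/43180) = (-99225/32497 + 255737*√86/23908)*(1/43180) = -19845/280644092 + 255737*√86/1032347440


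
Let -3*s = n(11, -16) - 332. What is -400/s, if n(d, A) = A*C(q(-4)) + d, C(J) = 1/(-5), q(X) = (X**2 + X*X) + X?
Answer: -6000/1589 ≈ -3.7760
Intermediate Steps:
q(X) = X + 2*X**2 (q(X) = (X**2 + X**2) + X = 2*X**2 + X = X + 2*X**2)
C(J) = -1/5
n(d, A) = d - A/5 (n(d, A) = A*(-1/5) + d = -A/5 + d = d - A/5)
s = 1589/15 (s = -((11 - 1/5*(-16)) - 332)/3 = -((11 + 16/5) - 332)/3 = -(71/5 - 332)/3 = -1/3*(-1589/5) = 1589/15 ≈ 105.93)
-400/s = -400/1589/15 = -400*15/1589 = -6000/1589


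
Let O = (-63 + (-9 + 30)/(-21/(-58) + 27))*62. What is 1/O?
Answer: -529/2041102 ≈ -0.00025917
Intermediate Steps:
O = -2041102/529 (O = (-63 + 21/(-21*(-1/58) + 27))*62 = (-63 + 21/(21/58 + 27))*62 = (-63 + 21/(1587/58))*62 = (-63 + 21*(58/1587))*62 = (-63 + 406/529)*62 = -32921/529*62 = -2041102/529 ≈ -3858.4)
1/O = 1/(-2041102/529) = -529/2041102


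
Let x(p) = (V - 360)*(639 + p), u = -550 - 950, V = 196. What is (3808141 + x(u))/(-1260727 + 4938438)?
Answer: 3949345/3677711 ≈ 1.0739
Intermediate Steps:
u = -1500
x(p) = -104796 - 164*p (x(p) = (196 - 360)*(639 + p) = -164*(639 + p) = -104796 - 164*p)
(3808141 + x(u))/(-1260727 + 4938438) = (3808141 + (-104796 - 164*(-1500)))/(-1260727 + 4938438) = (3808141 + (-104796 + 246000))/3677711 = (3808141 + 141204)*(1/3677711) = 3949345*(1/3677711) = 3949345/3677711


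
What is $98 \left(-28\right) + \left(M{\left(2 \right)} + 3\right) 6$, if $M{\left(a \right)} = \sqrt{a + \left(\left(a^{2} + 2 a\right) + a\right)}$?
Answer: $-2726 + 12 \sqrt{3} \approx -2705.2$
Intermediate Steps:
$M{\left(a \right)} = \sqrt{a^{2} + 4 a}$ ($M{\left(a \right)} = \sqrt{a + \left(a^{2} + 3 a\right)} = \sqrt{a^{2} + 4 a}$)
$98 \left(-28\right) + \left(M{\left(2 \right)} + 3\right) 6 = 98 \left(-28\right) + \left(\sqrt{2 \left(4 + 2\right)} + 3\right) 6 = -2744 + \left(\sqrt{2 \cdot 6} + 3\right) 6 = -2744 + \left(\sqrt{12} + 3\right) 6 = -2744 + \left(2 \sqrt{3} + 3\right) 6 = -2744 + \left(3 + 2 \sqrt{3}\right) 6 = -2744 + \left(18 + 12 \sqrt{3}\right) = -2726 + 12 \sqrt{3}$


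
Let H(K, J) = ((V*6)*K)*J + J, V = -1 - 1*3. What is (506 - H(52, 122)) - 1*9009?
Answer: 143631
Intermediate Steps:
V = -4 (V = -1 - 3 = -4)
H(K, J) = J - 24*J*K (H(K, J) = ((-4*6)*K)*J + J = (-24*K)*J + J = -24*J*K + J = J - 24*J*K)
(506 - H(52, 122)) - 1*9009 = (506 - 122*(1 - 24*52)) - 1*9009 = (506 - 122*(1 - 1248)) - 9009 = (506 - 122*(-1247)) - 9009 = (506 - 1*(-152134)) - 9009 = (506 + 152134) - 9009 = 152640 - 9009 = 143631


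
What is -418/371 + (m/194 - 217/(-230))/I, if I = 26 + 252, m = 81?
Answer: -645311549/575252195 ≈ -1.1218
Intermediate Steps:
I = 278
-418/371 + (m/194 - 217/(-230))/I = -418/371 + (81/194 - 217/(-230))/278 = -418*1/371 + (81*(1/194) - 217*(-1/230))*(1/278) = -418/371 + (81/194 + 217/230)*(1/278) = -418/371 + (15182/11155)*(1/278) = -418/371 + 7591/1550545 = -645311549/575252195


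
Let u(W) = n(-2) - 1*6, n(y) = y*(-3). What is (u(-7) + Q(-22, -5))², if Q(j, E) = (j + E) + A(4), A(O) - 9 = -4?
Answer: 484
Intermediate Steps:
n(y) = -3*y
A(O) = 5 (A(O) = 9 - 4 = 5)
u(W) = 0 (u(W) = -3*(-2) - 1*6 = 6 - 6 = 0)
Q(j, E) = 5 + E + j (Q(j, E) = (j + E) + 5 = (E + j) + 5 = 5 + E + j)
(u(-7) + Q(-22, -5))² = (0 + (5 - 5 - 22))² = (0 - 22)² = (-22)² = 484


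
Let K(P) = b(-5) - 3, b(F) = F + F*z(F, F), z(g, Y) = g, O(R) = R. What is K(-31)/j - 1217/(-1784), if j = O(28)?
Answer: 16101/12488 ≈ 1.2893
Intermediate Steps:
b(F) = F + F² (b(F) = F + F*F = F + F²)
j = 28
K(P) = 17 (K(P) = -5*(1 - 5) - 3 = -5*(-4) - 3 = 20 - 3 = 17)
K(-31)/j - 1217/(-1784) = 17/28 - 1217/(-1784) = 17*(1/28) - 1217*(-1/1784) = 17/28 + 1217/1784 = 16101/12488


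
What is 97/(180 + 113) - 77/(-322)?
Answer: 7685/13478 ≈ 0.57019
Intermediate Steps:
97/(180 + 113) - 77/(-322) = 97/293 - 77*(-1/322) = 97*(1/293) + 11/46 = 97/293 + 11/46 = 7685/13478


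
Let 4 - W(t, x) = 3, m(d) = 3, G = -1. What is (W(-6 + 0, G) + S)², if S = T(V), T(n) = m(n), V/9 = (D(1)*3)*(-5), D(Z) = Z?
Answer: 16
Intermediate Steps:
W(t, x) = 1 (W(t, x) = 4 - 1*3 = 4 - 3 = 1)
V = -135 (V = 9*((1*3)*(-5)) = 9*(3*(-5)) = 9*(-15) = -135)
T(n) = 3
S = 3
(W(-6 + 0, G) + S)² = (1 + 3)² = 4² = 16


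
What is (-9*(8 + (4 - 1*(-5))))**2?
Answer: 23409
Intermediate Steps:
(-9*(8 + (4 - 1*(-5))))**2 = (-9*(8 + (4 + 5)))**2 = (-9*(8 + 9))**2 = (-9*17)**2 = (-153)**2 = 23409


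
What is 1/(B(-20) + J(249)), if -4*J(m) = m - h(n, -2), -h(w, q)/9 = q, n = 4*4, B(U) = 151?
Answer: 4/373 ≈ 0.010724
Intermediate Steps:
n = 16
h(w, q) = -9*q
J(m) = 9/2 - m/4 (J(m) = -(m - (-9)*(-2))/4 = -(m - 1*18)/4 = -(m - 18)/4 = -(-18 + m)/4 = 9/2 - m/4)
1/(B(-20) + J(249)) = 1/(151 + (9/2 - 1/4*249)) = 1/(151 + (9/2 - 249/4)) = 1/(151 - 231/4) = 1/(373/4) = 4/373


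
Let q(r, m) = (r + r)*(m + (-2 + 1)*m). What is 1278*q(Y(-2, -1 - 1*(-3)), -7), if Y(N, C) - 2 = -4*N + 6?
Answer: 0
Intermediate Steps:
Y(N, C) = 8 - 4*N (Y(N, C) = 2 + (-4*N + 6) = 2 + (6 - 4*N) = 8 - 4*N)
q(r, m) = 0 (q(r, m) = (2*r)*(m - m) = (2*r)*0 = 0)
1278*q(Y(-2, -1 - 1*(-3)), -7) = 1278*0 = 0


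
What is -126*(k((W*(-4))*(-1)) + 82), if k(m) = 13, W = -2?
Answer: -11970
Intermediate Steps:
-126*(k((W*(-4))*(-1)) + 82) = -126*(13 + 82) = -126*95 = -11970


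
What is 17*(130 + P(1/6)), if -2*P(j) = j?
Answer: 26503/12 ≈ 2208.6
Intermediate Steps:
P(j) = -j/2
17*(130 + P(1/6)) = 17*(130 - ½/6) = 17*(130 - ½*⅙) = 17*(130 - 1/12) = 17*(1559/12) = 26503/12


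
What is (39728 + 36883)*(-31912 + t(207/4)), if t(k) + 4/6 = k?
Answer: -9763586747/4 ≈ -2.4409e+9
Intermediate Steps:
t(k) = -2/3 + k
(39728 + 36883)*(-31912 + t(207/4)) = (39728 + 36883)*(-31912 + (-2/3 + 207/4)) = 76611*(-31912 + (-2/3 + 207*(1/4))) = 76611*(-31912 + (-2/3 + 207/4)) = 76611*(-31912 + 613/12) = 76611*(-382331/12) = -9763586747/4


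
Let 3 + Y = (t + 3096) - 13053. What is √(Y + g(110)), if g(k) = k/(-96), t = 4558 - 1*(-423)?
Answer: I*√717141/12 ≈ 70.57*I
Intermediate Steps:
t = 4981 (t = 4558 + 423 = 4981)
g(k) = -k/96 (g(k) = k*(-1/96) = -k/96)
Y = -4979 (Y = -3 + ((4981 + 3096) - 13053) = -3 + (8077 - 13053) = -3 - 4976 = -4979)
√(Y + g(110)) = √(-4979 - 1/96*110) = √(-4979 - 55/48) = √(-239047/48) = I*√717141/12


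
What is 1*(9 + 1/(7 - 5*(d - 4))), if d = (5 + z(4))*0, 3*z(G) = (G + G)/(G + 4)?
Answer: 244/27 ≈ 9.0370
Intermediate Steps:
z(G) = 2*G/(3*(4 + G)) (z(G) = ((G + G)/(G + 4))/3 = ((2*G)/(4 + G))/3 = (2*G/(4 + G))/3 = 2*G/(3*(4 + G)))
d = 0 (d = (5 + (⅔)*4/(4 + 4))*0 = (5 + (⅔)*4/8)*0 = (5 + (⅔)*4*(⅛))*0 = (5 + ⅓)*0 = (16/3)*0 = 0)
1*(9 + 1/(7 - 5*(d - 4))) = 1*(9 + 1/(7 - 5*(0 - 4))) = 1*(9 + 1/(7 - 5*(-4))) = 1*(9 + 1/(7 + 20)) = 1*(9 + 1/27) = 1*(244/27) = 244/27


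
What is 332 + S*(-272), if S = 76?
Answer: -20340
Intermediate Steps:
332 + S*(-272) = 332 + 76*(-272) = 332 - 20672 = -20340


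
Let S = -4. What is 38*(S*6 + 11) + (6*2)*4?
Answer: -446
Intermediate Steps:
38*(S*6 + 11) + (6*2)*4 = 38*(-4*6 + 11) + (6*2)*4 = 38*(-24 + 11) + 12*4 = 38*(-13) + 48 = -494 + 48 = -446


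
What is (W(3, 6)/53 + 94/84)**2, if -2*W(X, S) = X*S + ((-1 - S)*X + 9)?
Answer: 5593225/4955076 ≈ 1.1288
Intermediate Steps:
W(X, S) = -9/2 - S*X/2 - X*(-1 - S)/2 (W(X, S) = -(X*S + ((-1 - S)*X + 9))/2 = -(S*X + (X*(-1 - S) + 9))/2 = -(S*X + (9 + X*(-1 - S)))/2 = -(9 + S*X + X*(-1 - S))/2 = -9/2 - S*X/2 - X*(-1 - S)/2)
(W(3, 6)/53 + 94/84)**2 = ((-9/2 + (1/2)*3)/53 + 94/84)**2 = ((-9/2 + 3/2)*(1/53) + 94*(1/84))**2 = (-3*1/53 + 47/42)**2 = (-3/53 + 47/42)**2 = (2365/2226)**2 = 5593225/4955076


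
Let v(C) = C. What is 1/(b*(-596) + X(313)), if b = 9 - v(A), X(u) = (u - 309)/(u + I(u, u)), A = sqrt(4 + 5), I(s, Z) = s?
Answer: -313/1119286 ≈ -0.00027964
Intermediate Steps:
A = 3 (A = sqrt(9) = 3)
X(u) = (-309 + u)/(2*u) (X(u) = (u - 309)/(u + u) = (-309 + u)/((2*u)) = (-309 + u)*(1/(2*u)) = (-309 + u)/(2*u))
b = 6 (b = 9 - 1*3 = 9 - 3 = 6)
1/(b*(-596) + X(313)) = 1/(6*(-596) + (1/2)*(-309 + 313)/313) = 1/(-3576 + (1/2)*(1/313)*4) = 1/(-3576 + 2/313) = 1/(-1119286/313) = -313/1119286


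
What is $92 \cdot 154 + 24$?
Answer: $14192$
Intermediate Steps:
$92 \cdot 154 + 24 = 14168 + 24 = 14192$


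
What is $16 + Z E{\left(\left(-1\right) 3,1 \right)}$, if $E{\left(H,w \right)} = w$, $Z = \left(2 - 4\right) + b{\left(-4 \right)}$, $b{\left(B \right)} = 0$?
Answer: $14$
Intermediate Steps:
$Z = -2$ ($Z = \left(2 - 4\right) + 0 = -2 + 0 = -2$)
$16 + Z E{\left(\left(-1\right) 3,1 \right)} = 16 - 2 = 14$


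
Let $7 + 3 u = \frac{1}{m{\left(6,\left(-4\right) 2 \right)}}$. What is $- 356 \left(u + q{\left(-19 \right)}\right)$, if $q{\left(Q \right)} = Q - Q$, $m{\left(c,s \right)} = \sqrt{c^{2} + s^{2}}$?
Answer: $\frac{4094}{5} \approx 818.8$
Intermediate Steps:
$u = - \frac{23}{10}$ ($u = - \frac{7}{3} + \frac{1}{3 \sqrt{6^{2} + \left(\left(-4\right) 2\right)^{2}}} = - \frac{7}{3} + \frac{1}{3 \sqrt{36 + \left(-8\right)^{2}}} = - \frac{7}{3} + \frac{1}{3 \sqrt{36 + 64}} = - \frac{7}{3} + \frac{1}{3 \sqrt{100}} = - \frac{7}{3} + \frac{1}{3 \cdot 10} = - \frac{7}{3} + \frac{1}{3} \cdot \frac{1}{10} = - \frac{7}{3} + \frac{1}{30} = - \frac{23}{10} \approx -2.3$)
$q{\left(Q \right)} = 0$
$- 356 \left(u + q{\left(-19 \right)}\right) = - 356 \left(- \frac{23}{10} + 0\right) = \left(-356\right) \left(- \frac{23}{10}\right) = \frac{4094}{5}$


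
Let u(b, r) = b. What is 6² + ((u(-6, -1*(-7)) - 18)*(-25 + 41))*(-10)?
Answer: 3876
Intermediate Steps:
6² + ((u(-6, -1*(-7)) - 18)*(-25 + 41))*(-10) = 6² + ((-6 - 18)*(-25 + 41))*(-10) = 36 - 24*16*(-10) = 36 - 384*(-10) = 36 + 3840 = 3876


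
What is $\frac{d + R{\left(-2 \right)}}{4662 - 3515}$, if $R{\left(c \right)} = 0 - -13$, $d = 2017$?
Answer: $\frac{2030}{1147} \approx 1.7698$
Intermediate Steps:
$R{\left(c \right)} = 13$ ($R{\left(c \right)} = 0 + 13 = 13$)
$\frac{d + R{\left(-2 \right)}}{4662 - 3515} = \frac{2017 + 13}{4662 - 3515} = \frac{2030}{1147}$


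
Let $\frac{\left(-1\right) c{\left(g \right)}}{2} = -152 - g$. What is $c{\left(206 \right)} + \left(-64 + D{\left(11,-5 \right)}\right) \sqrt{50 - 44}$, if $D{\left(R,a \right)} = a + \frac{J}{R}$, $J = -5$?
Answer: $716 - \frac{764 \sqrt{6}}{11} \approx 545.87$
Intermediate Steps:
$c{\left(g \right)} = 304 + 2 g$ ($c{\left(g \right)} = - 2 \left(-152 - g\right) = 304 + 2 g$)
$D{\left(R,a \right)} = a - \frac{5}{R}$
$c{\left(206 \right)} + \left(-64 + D{\left(11,-5 \right)}\right) \sqrt{50 - 44} = \left(304 + 2 \cdot 206\right) + \left(-64 - \left(5 + \frac{5}{11}\right)\right) \sqrt{50 - 44} = \left(304 + 412\right) + \left(-64 - \frac{60}{11}\right) \sqrt{6} = 716 + \left(-64 - \frac{60}{11}\right) \sqrt{6} = 716 - \frac{764 \sqrt{6}}{11}$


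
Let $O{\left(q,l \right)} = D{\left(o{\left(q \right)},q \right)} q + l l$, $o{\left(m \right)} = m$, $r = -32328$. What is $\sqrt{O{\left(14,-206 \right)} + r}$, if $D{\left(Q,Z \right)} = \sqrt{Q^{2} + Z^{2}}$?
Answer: $2 \sqrt{2527 + 49 \sqrt{2}} \approx 101.91$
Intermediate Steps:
$O{\left(q,l \right)} = l^{2} + q \sqrt{2} \sqrt{q^{2}}$ ($O{\left(q,l \right)} = \sqrt{q^{2} + q^{2}} q + l l = \sqrt{2 q^{2}} q + l^{2} = \sqrt{2} \sqrt{q^{2}} q + l^{2} = q \sqrt{2} \sqrt{q^{2}} + l^{2} = l^{2} + q \sqrt{2} \sqrt{q^{2}}$)
$\sqrt{O{\left(14,-206 \right)} + r} = \sqrt{\left(\left(-206\right)^{2} + 14 \sqrt{2} \sqrt{14^{2}}\right) - 32328} = \sqrt{\left(42436 + 14 \sqrt{2} \sqrt{196}\right) - 32328} = \sqrt{\left(42436 + 14 \sqrt{2} \cdot 14\right) - 32328} = \sqrt{\left(42436 + 196 \sqrt{2}\right) - 32328} = \sqrt{10108 + 196 \sqrt{2}}$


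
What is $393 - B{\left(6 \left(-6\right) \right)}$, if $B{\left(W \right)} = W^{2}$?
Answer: $-903$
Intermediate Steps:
$393 - B{\left(6 \left(-6\right) \right)} = 393 - \left(6 \left(-6\right)\right)^{2} = 393 - \left(-36\right)^{2} = 393 - 1296 = -903$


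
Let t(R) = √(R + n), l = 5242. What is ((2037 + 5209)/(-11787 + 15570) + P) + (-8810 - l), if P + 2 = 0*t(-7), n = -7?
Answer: -53159036/3783 ≈ -14052.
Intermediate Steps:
t(R) = √(-7 + R) (t(R) = √(R - 7) = √(-7 + R))
P = -2 (P = -2 + 0*√(-7 - 7) = -2 + 0*√(-14) = -2 + 0*(I*√14) = -2 + 0 = -2)
((2037 + 5209)/(-11787 + 15570) + P) + (-8810 - l) = ((2037 + 5209)/(-11787 + 15570) - 2) + (-8810 - 1*5242) = (7246/3783 - 2) + (-8810 - 5242) = (7246*(1/3783) - 2) - 14052 = (7246/3783 - 2) - 14052 = -320/3783 - 14052 = -53159036/3783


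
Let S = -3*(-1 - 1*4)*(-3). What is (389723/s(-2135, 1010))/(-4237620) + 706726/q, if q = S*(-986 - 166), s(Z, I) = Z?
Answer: 53283296323471/3908441678400 ≈ 13.633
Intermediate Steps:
S = -45 (S = -3*(-1 - 4)*(-3) = -3*(-5)*(-3) = 15*(-3) = -45)
q = 51840 (q = -45*(-986 - 166) = -45*(-1152) = 51840)
(389723/s(-2135, 1010))/(-4237620) + 706726/q = (389723/(-2135))/(-4237620) + 706726/51840 = (389723*(-1/2135))*(-1/4237620) + 706726*(1/51840) = -389723/2135*(-1/4237620) + 353363/25920 = 389723/9047318700 + 353363/25920 = 53283296323471/3908441678400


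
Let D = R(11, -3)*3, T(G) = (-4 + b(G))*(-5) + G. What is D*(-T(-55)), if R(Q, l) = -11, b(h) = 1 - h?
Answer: -10395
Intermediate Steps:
T(G) = 15 + 6*G (T(G) = (-4 + (1 - G))*(-5) + G = (-3 - G)*(-5) + G = (15 + 5*G) + G = 15 + 6*G)
D = -33 (D = -11*3 = -33)
D*(-T(-55)) = -(-33)*(15 + 6*(-55)) = -(-33)*(15 - 330) = -(-33)*(-315) = -33*315 = -10395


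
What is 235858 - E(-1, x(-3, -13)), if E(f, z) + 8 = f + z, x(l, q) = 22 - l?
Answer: 235842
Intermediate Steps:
E(f, z) = -8 + f + z (E(f, z) = -8 + (f + z) = -8 + f + z)
235858 - E(-1, x(-3, -13)) = 235858 - (-8 - 1 + (22 - 1*(-3))) = 235858 - (-8 - 1 + (22 + 3)) = 235858 - (-8 - 1 + 25) = 235858 - 1*16 = 235858 - 16 = 235842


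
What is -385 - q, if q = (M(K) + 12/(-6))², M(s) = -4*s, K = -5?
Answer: -709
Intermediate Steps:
q = 324 (q = (-4*(-5) + 12/(-6))² = (20 + 12*(-⅙))² = (20 - 2)² = 18² = 324)
-385 - q = -385 - 1*324 = -385 - 324 = -709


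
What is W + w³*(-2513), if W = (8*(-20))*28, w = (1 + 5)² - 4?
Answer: -82350464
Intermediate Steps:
w = 32 (w = 6² - 4 = 36 - 4 = 32)
W = -4480 (W = -160*28 = -4480)
W + w³*(-2513) = -4480 + 32³*(-2513) = -4480 + 32768*(-2513) = -4480 - 82345984 = -82350464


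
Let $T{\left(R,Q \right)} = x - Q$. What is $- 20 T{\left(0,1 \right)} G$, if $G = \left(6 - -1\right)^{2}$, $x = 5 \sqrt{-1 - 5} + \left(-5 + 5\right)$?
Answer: $980 - 4900 i \sqrt{6} \approx 980.0 - 12003.0 i$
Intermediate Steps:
$x = 5 i \sqrt{6}$ ($x = 5 \sqrt{-6} + 0 = 5 i \sqrt{6} + 0 = 5 i \sqrt{6} \approx 12.247 i$)
$G = 49$ ($G = \left(6 + \left(-2 + 3\right)\right)^{2} = \left(6 + 1\right)^{2} = 7^{2} = 49$)
$T{\left(R,Q \right)} = - Q + 5 i \sqrt{6}$ ($T{\left(R,Q \right)} = 5 i \sqrt{6} - Q = - Q + 5 i \sqrt{6}$)
$- 20 T{\left(0,1 \right)} G = - 20 \left(\left(-1\right) 1 + 5 i \sqrt{6}\right) 49 = - 20 \left(-1 + 5 i \sqrt{6}\right) 49 = \left(20 - 100 i \sqrt{6}\right) 49 = 980 - 4900 i \sqrt{6}$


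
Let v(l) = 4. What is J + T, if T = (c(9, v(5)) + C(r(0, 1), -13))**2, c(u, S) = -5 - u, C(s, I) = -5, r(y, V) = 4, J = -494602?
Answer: -494241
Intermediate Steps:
T = 361 (T = ((-5 - 1*9) - 5)**2 = ((-5 - 9) - 5)**2 = (-14 - 5)**2 = (-19)**2 = 361)
J + T = -494602 + 361 = -494241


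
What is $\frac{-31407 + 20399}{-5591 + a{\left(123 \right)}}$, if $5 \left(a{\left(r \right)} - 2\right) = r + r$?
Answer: $\frac{55040}{27699} \approx 1.9871$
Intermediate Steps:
$a{\left(r \right)} = 2 + \frac{2 r}{5}$ ($a{\left(r \right)} = 2 + \frac{r + r}{5} = 2 + \frac{2 r}{5}$)
$\frac{-31407 + 20399}{-5591 + a{\left(123 \right)}} = \frac{-31407 + 20399}{-5591 + \left(2 + \frac{2}{5} \cdot 123\right)} = - \frac{11008}{-5591 + \left(2 + \frac{246}{5}\right)} = - \frac{11008}{-5591 + \frac{256}{5}} = - \frac{11008}{- \frac{27699}{5}} = \left(-11008\right) \left(- \frac{5}{27699}\right) = \frac{55040}{27699}$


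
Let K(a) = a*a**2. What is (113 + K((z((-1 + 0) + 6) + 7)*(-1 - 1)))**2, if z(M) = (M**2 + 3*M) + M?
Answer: 1265064812001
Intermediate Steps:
z(M) = M**2 + 4*M
K(a) = a**3
(113 + K((z((-1 + 0) + 6) + 7)*(-1 - 1)))**2 = (113 + ((((-1 + 0) + 6)*(4 + ((-1 + 0) + 6)) + 7)*(-1 - 1))**3)**2 = (113 + (((-1 + 6)*(4 + (-1 + 6)) + 7)*(-2))**3)**2 = (113 + ((5*(4 + 5) + 7)*(-2))**3)**2 = (113 + ((5*9 + 7)*(-2))**3)**2 = (113 + ((45 + 7)*(-2))**3)**2 = (113 + (52*(-2))**3)**2 = (113 + (-104)**3)**2 = (113 - 1124864)**2 = (-1124751)**2 = 1265064812001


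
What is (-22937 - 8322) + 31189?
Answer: -70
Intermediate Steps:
(-22937 - 8322) + 31189 = -31259 + 31189 = -70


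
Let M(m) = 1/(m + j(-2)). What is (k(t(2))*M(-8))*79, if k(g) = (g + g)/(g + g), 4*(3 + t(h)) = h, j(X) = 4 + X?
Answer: -79/6 ≈ -13.167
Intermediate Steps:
M(m) = 1/(2 + m) (M(m) = 1/(m + (4 - 2)) = 1/(m + 2) = 1/(2 + m))
t(h) = -3 + h/4
k(g) = 1 (k(g) = (2*g)/((2*g)) = (2*g)*(1/(2*g)) = 1)
(k(t(2))*M(-8))*79 = (1/(2 - 8))*79 = (1/(-6))*79 = (1*(-1/6))*79 = -1/6*79 = -79/6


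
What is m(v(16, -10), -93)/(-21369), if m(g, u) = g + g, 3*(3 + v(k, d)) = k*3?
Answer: -26/21369 ≈ -0.0012167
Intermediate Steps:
v(k, d) = -3 + k (v(k, d) = -3 + (k*3)/3 = -3 + (3*k)/3 = -3 + k)
m(g, u) = 2*g
m(v(16, -10), -93)/(-21369) = (2*(-3 + 16))/(-21369) = (2*13)*(-1/21369) = 26*(-1/21369) = -26/21369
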